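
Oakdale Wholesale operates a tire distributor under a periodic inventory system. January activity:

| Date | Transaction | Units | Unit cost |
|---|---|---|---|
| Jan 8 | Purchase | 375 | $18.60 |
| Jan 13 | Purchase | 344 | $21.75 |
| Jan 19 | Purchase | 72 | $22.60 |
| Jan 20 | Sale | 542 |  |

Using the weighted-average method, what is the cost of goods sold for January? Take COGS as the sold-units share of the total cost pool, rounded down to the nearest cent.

Jan 20, sell 542: 542/791 × $16,084.20 → $11,021.03
Ending inventory (cost pool remaining) = $5,063.17
Check: goods available $16,084.20 = COGS $11,021.03 + ending $5,063.17

COGS = $11,021.03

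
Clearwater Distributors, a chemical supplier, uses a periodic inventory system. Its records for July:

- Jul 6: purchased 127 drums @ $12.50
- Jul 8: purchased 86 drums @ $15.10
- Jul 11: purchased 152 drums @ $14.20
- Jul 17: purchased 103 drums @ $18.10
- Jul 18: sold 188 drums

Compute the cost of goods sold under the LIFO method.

Jul 18, 188 sold [LIFO — newest first]: 103 @ $18.10 + 85 @ $14.20 = $3,071.30
Ending inventory: 127 @ $12.50 + 86 @ $15.10 + 67 @ $14.20 = $3,837.50
Check: goods available $6,908.80 = COGS $3,071.30 + ending $3,837.50

COGS = $3,071.30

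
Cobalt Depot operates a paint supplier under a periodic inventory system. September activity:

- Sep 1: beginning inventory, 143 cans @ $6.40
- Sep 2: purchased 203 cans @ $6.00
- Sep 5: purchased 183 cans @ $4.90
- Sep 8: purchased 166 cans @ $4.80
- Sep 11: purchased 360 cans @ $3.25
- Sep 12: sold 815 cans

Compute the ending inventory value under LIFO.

Ending inventory = $1,497.20

Sep 12, 815 sold [LIFO — newest first]: 360 @ $3.25 + 166 @ $4.80 + 183 @ $4.90 + 106 @ $6.00 = $3,499.50
Ending inventory: 143 @ $6.40 + 97 @ $6.00 = $1,497.20
Check: goods available $4,996.70 = COGS $3,499.50 + ending $1,497.20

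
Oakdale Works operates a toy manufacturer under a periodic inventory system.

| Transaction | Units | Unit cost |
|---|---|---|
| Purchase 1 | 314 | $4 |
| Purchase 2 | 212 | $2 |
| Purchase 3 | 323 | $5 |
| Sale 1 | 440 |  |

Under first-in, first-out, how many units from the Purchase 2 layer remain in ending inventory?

Sale 1 (440) [FIFO — oldest first]: 314 @ $4 + 126 @ $2 = $1,508
Ending inventory: 86 @ $2 + 323 @ $5 = $1,787

86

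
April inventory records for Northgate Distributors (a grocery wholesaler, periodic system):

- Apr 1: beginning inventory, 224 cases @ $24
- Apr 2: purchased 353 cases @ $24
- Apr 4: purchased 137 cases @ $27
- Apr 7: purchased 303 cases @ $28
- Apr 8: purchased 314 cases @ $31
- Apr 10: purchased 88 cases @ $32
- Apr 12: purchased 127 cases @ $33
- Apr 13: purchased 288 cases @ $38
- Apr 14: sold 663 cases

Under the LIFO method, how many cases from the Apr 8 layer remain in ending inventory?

Apr 14, 663 sold [LIFO — newest first]: 288 @ $38 + 127 @ $33 + 88 @ $32 + 160 @ $31 = $22,911
Ending inventory: 224 @ $24 + 353 @ $24 + 137 @ $27 + 303 @ $28 + 154 @ $31 = $30,805
Check: goods available $53,716 = COGS $22,911 + ending $30,805

154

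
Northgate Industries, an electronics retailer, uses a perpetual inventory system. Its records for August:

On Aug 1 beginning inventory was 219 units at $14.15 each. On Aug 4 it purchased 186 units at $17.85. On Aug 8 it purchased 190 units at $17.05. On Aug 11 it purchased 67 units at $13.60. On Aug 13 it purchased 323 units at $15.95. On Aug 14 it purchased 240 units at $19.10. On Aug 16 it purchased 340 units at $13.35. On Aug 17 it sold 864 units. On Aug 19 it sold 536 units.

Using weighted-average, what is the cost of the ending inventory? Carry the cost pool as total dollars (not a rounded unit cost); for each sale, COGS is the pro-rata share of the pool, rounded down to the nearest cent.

Ending inventory = $2,619.40

After Aug 1: 219 on hand, pool $3,098.85 (≈ $14.1500 each)
After Aug 4: 405 on hand, pool $6,418.95 (≈ $15.8493 each)
After Aug 8: 595 on hand, pool $9,658.45 (≈ $16.2327 each)
After Aug 11: 662 on hand, pool $10,569.65 (≈ $15.9662 each)
After Aug 13: 985 on hand, pool $15,721.50 (≈ $15.9609 each)
After Aug 14: 1225 on hand, pool $20,305.50 (≈ $16.5759 each)
After Aug 16: 1565 on hand, pool $24,844.50 (≈ $15.8751 each)
Aug 17, sell 864: 864/1565 × $24,844.50 → $13,716.06
Aug 19, sell 536: 536/701 × $11,128.44 → $8,509.04
Total COGS = $13,716.06 + $8,509.04 = $22,225.10
Ending inventory (cost pool remaining) = $2,619.40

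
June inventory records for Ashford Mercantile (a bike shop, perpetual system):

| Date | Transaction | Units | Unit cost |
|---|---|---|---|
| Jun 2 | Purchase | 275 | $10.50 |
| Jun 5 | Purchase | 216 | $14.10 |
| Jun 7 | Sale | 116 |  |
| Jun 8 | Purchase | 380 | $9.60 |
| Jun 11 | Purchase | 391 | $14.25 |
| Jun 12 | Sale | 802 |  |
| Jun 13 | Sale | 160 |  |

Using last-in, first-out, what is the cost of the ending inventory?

Jun 7, 116 sold [LIFO — newest first]: 116 @ $14.10 = $1,635.60
Jun 12, 802 sold [LIFO — newest first]: 391 @ $14.25 + 380 @ $9.60 + 31 @ $14.10 = $9,656.85
Jun 13, 160 sold [LIFO — newest first]: 69 @ $14.10 + 91 @ $10.50 = $1,928.40
Total COGS = $1,635.60 + $9,656.85 + $1,928.40 = $13,220.85
Ending inventory: 184 @ $10.50 = $1,932.00

Ending inventory = $1,932.00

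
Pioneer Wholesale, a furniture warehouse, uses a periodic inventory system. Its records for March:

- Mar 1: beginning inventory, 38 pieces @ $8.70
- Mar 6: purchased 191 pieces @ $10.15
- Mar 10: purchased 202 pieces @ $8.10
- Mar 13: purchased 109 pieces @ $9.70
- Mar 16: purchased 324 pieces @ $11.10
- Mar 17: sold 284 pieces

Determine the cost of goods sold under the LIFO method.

Mar 17, 284 sold [LIFO — newest first]: 284 @ $11.10 = $3,152.40
Ending inventory: 38 @ $8.70 + 191 @ $10.15 + 202 @ $8.10 + 109 @ $9.70 + 40 @ $11.10 = $5,406.75
Check: goods available $8,559.15 = COGS $3,152.40 + ending $5,406.75

COGS = $3,152.40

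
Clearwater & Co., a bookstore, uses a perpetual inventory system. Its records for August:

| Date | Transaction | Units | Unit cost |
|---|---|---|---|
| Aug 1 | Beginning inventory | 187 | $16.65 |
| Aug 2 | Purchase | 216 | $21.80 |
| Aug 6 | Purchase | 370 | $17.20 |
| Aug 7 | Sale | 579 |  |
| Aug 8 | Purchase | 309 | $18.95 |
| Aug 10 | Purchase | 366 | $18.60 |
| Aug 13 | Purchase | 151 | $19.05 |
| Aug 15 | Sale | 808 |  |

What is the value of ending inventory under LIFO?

Ending inventory = $3,607.25

Aug 7, 579 sold [LIFO — newest first]: 370 @ $17.20 + 209 @ $21.80 = $10,920.20
Aug 15, 808 sold [LIFO — newest first]: 151 @ $19.05 + 366 @ $18.60 + 291 @ $18.95 = $15,198.60
Total COGS = $10,920.20 + $15,198.60 = $26,118.80
Ending inventory: 187 @ $16.65 + 7 @ $21.80 + 18 @ $18.95 = $3,607.25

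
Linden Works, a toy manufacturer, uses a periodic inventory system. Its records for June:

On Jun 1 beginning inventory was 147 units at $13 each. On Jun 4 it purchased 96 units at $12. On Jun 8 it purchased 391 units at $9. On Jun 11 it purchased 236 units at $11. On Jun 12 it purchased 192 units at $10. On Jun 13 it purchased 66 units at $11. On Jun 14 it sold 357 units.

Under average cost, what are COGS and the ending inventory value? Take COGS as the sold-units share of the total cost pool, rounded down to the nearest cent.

Jun 14, sell 357: 357/1128 × $11,824.00 → $3,742.17
Ending inventory (cost pool remaining) = $8,081.83

COGS = $3,742.17; ending inventory = $8,081.83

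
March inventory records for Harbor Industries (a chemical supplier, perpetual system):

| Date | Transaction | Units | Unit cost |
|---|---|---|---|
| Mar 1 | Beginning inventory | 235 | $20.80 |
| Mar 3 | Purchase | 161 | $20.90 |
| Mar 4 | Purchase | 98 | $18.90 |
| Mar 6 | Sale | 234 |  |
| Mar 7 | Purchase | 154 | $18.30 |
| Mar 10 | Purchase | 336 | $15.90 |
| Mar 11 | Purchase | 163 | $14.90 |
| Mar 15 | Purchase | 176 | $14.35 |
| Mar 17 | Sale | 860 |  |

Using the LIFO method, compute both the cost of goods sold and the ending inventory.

COGS = $18,456.80; ending inventory = $4,763.20

Mar 6, 234 sold [LIFO — newest first]: 98 @ $18.90 + 136 @ $20.90 = $4,694.60
Mar 17, 860 sold [LIFO — newest first]: 176 @ $14.35 + 163 @ $14.90 + 336 @ $15.90 + 154 @ $18.30 + 25 @ $20.90 + 6 @ $20.80 = $13,762.20
Total COGS = $4,694.60 + $13,762.20 = $18,456.80
Ending inventory: 229 @ $20.80 = $4,763.20
Check: goods available $23,220.00 = COGS $18,456.80 + ending $4,763.20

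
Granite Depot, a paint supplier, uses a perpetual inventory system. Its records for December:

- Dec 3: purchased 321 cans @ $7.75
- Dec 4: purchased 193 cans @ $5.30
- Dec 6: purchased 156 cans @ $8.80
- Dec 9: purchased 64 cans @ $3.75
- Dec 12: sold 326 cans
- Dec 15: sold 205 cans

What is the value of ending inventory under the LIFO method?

Dec 12, 326 sold [LIFO — newest first]: 64 @ $3.75 + 156 @ $8.80 + 106 @ $5.30 = $2,174.60
Dec 15, 205 sold [LIFO — newest first]: 87 @ $5.30 + 118 @ $7.75 = $1,375.60
Total COGS = $2,174.60 + $1,375.60 = $3,550.20
Ending inventory: 203 @ $7.75 = $1,573.25
Check: goods available $5,123.45 = COGS $3,550.20 + ending $1,573.25

Ending inventory = $1,573.25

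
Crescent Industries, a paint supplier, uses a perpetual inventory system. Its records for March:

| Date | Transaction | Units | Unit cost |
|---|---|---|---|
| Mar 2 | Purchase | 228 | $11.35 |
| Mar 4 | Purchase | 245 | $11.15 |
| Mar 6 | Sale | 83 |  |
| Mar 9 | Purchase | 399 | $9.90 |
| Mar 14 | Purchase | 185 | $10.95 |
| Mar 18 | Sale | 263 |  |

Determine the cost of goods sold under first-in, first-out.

COGS = $3,903.50

Mar 6, 83 sold [FIFO — oldest first]: 83 @ $11.35 = $942.05
Mar 18, 263 sold [FIFO — oldest first]: 145 @ $11.35 + 118 @ $11.15 = $2,961.45
Total COGS = $942.05 + $2,961.45 = $3,903.50
Ending inventory: 127 @ $11.15 + 399 @ $9.90 + 185 @ $10.95 = $7,391.90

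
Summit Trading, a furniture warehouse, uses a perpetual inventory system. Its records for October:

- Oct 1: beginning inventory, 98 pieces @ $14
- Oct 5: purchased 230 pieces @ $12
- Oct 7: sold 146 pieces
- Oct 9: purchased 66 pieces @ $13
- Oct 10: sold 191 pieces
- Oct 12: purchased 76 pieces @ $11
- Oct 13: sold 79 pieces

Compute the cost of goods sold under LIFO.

COGS = $5,070

Oct 7, 146 sold [LIFO — newest first]: 146 @ $12 = $1,752
Oct 10, 191 sold [LIFO — newest first]: 66 @ $13 + 84 @ $12 + 41 @ $14 = $2,440
Oct 13, 79 sold [LIFO — newest first]: 76 @ $11 + 3 @ $14 = $878
Total COGS = $1,752 + $2,440 + $878 = $5,070
Ending inventory: 54 @ $14 = $756
Check: goods available $5,826 = COGS $5,070 + ending $756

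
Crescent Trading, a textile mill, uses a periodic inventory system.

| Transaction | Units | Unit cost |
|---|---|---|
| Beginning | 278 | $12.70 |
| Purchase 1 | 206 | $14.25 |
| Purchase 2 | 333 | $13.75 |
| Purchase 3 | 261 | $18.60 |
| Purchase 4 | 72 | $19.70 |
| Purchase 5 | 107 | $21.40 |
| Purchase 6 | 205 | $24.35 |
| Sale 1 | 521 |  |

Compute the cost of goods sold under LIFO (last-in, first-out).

COGS = $11,248.15

Sale 1 (521) [LIFO — newest first]: 205 @ $24.35 + 107 @ $21.40 + 72 @ $19.70 + 137 @ $18.60 = $11,248.15
Ending inventory: 278 @ $12.70 + 206 @ $14.25 + 333 @ $13.75 + 124 @ $18.60 = $13,351.25
Check: goods available $24,599.40 = COGS $11,248.15 + ending $13,351.25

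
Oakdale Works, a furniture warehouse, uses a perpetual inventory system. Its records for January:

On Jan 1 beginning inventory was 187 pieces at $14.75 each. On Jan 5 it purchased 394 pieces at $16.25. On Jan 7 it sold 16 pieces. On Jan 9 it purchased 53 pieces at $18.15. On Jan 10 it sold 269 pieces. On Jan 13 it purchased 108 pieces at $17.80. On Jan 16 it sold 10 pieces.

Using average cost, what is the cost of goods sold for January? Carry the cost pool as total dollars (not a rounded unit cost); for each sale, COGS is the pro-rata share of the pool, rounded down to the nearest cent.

COGS = $4,712.65

After Jan 1: 187 on hand, pool $2,758.25 (≈ $14.7500 each)
After Jan 5: 581 on hand, pool $9,160.75 (≈ $15.7672 each)
Jan 7, sell 16: 16/581 × $9,160.75 → $252.27
After Jan 9: 618 on hand, pool $9,870.43 (≈ $15.9716 each)
Jan 10, sell 269: 269/618 × $9,870.43 → $4,296.35
After Jan 13: 457 on hand, pool $7,496.48 (≈ $16.4037 each)
Jan 16, sell 10: 10/457 × $7,496.48 → $164.03
Total COGS = $252.27 + $4,296.35 + $164.03 = $4,712.65
Ending inventory (cost pool remaining) = $7,332.45
Check: goods available $12,045.10 = COGS $4,712.65 + ending $7,332.45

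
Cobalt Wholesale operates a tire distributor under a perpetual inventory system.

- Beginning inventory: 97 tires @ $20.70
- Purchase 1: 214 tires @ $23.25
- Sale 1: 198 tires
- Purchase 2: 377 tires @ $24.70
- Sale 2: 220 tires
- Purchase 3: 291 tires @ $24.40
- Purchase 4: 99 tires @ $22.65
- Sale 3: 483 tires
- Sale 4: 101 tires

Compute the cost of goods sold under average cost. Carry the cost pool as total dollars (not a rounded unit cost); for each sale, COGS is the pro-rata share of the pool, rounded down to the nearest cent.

After Beginning: 97 on hand, pool $2,007.90 (≈ $20.7000 each)
After Purchase 1: 311 on hand, pool $6,983.40 (≈ $22.4547 each)
Sale 1, sell 198: 198/311 × $6,983.40 → $4,446.02
After Purchase 2: 490 on hand, pool $11,849.28 (≈ $24.1822 each)
Sale 2, sell 220: 220/490 × $11,849.28 → $5,320.08
After Purchase 3: 561 on hand, pool $13,629.60 (≈ $24.2952 each)
After Purchase 4: 660 on hand, pool $15,871.95 (≈ $24.0484 each)
Sale 3, sell 483: 483/660 × $15,871.95 → $11,615.38
Sale 4, sell 101: 101/177 × $4,256.57 → $2,428.89
Total COGS = $4,446.02 + $5,320.08 + $11,615.38 + $2,428.89 = $23,810.37
Ending inventory (cost pool remaining) = $1,827.68
Check: goods available $25,638.05 = COGS $23,810.37 + ending $1,827.68

COGS = $23,810.37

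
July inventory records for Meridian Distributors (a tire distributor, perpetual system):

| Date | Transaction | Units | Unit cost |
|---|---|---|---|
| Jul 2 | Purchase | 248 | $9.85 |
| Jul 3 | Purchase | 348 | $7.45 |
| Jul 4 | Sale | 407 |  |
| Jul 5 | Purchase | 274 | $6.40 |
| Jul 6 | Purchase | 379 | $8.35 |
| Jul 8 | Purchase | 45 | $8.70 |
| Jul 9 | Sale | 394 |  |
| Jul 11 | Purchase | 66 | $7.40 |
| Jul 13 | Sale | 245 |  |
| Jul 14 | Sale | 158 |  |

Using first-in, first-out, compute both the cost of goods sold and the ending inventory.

COGS = $9,577.90; ending inventory = $1,255.65

Jul 4, 407 sold [FIFO — oldest first]: 248 @ $9.85 + 159 @ $7.45 = $3,627.35
Jul 9, 394 sold [FIFO — oldest first]: 189 @ $7.45 + 205 @ $6.40 = $2,720.05
Jul 13, 245 sold [FIFO — oldest first]: 69 @ $6.40 + 176 @ $8.35 = $1,911.20
Jul 14, 158 sold [FIFO — oldest first]: 158 @ $8.35 = $1,319.30
Total COGS = $3,627.35 + $2,720.05 + $1,911.20 + $1,319.30 = $9,577.90
Ending inventory: 45 @ $8.35 + 45 @ $8.70 + 66 @ $7.40 = $1,255.65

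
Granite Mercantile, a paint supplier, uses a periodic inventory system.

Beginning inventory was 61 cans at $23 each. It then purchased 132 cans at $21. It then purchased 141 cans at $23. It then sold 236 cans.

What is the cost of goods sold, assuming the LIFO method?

Sale 1 (236) [LIFO — newest first]: 141 @ $23 + 95 @ $21 = $5,238
Ending inventory: 61 @ $23 + 37 @ $21 = $2,180

COGS = $5,238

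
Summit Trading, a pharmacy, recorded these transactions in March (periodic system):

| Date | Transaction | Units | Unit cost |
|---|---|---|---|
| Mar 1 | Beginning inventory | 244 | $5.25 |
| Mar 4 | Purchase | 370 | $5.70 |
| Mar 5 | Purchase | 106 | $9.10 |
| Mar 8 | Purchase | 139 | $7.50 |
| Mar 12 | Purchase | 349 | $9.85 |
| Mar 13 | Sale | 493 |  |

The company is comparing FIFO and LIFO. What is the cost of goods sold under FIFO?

COGS = $2,700.30

FIFO COGS: 244 @ $5.25 + 249 @ $5.70 = $2,700.30
LIFO COGS: 349 @ $9.85 + 139 @ $7.50 + 5 @ $9.10 = $4,525.65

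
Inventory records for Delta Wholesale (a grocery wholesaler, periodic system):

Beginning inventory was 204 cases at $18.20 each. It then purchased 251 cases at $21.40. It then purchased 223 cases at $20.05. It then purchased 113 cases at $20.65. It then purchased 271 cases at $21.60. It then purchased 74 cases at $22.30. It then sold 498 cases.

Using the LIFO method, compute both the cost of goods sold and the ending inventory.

COGS = $10,639.25; ending inventory = $12,753.35

Sale 1 (498) [LIFO — newest first]: 74 @ $22.30 + 271 @ $21.60 + 113 @ $20.65 + 40 @ $20.05 = $10,639.25
Ending inventory: 204 @ $18.20 + 251 @ $21.40 + 183 @ $20.05 = $12,753.35
Check: goods available $23,392.60 = COGS $10,639.25 + ending $12,753.35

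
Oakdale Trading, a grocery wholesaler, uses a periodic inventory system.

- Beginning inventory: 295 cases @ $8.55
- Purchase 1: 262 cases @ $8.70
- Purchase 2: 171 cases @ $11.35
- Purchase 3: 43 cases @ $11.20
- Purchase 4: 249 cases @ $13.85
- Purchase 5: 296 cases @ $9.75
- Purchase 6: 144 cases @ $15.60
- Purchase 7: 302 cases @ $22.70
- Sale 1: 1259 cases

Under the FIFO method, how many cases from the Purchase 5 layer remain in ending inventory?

57

Sale 1 (1259) [FIFO — oldest first]: 295 @ $8.55 + 262 @ $8.70 + 171 @ $11.35 + 43 @ $11.20 + 249 @ $13.85 + 239 @ $9.75 = $13,003.00
Ending inventory: 57 @ $9.75 + 144 @ $15.60 + 302 @ $22.70 = $9,657.55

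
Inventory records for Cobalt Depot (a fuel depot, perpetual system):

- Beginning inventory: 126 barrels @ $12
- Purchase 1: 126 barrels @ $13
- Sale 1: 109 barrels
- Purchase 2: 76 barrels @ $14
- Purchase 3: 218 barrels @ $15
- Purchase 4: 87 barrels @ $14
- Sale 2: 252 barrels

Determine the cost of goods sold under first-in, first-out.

COGS = $4,709

Sale 1 (109) [FIFO — oldest first]: 109 @ $12 = $1,308
Sale 2 (252) [FIFO — oldest first]: 17 @ $12 + 126 @ $13 + 76 @ $14 + 33 @ $15 = $3,401
Total COGS = $1,308 + $3,401 = $4,709
Ending inventory: 185 @ $15 + 87 @ $14 = $3,993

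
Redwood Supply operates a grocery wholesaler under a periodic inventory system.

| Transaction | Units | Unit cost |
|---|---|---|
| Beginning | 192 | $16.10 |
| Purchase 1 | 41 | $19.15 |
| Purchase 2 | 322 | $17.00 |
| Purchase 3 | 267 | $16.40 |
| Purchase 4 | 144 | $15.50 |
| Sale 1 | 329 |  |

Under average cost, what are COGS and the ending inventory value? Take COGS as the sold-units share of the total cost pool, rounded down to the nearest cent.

COGS = $5,436.04; ending inventory = $10,525.11

Sale 1, sell 329: 329/966 × $15,961.15 → $5,436.04
Ending inventory (cost pool remaining) = $10,525.11
Check: goods available $15,961.15 = COGS $5,436.04 + ending $10,525.11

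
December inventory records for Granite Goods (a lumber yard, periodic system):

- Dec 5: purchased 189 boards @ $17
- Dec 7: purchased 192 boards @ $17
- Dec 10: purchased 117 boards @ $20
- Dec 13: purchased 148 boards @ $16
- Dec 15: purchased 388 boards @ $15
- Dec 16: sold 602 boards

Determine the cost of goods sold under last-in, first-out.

Dec 16, 602 sold [LIFO — newest first]: 388 @ $15 + 148 @ $16 + 66 @ $20 = $9,508
Ending inventory: 189 @ $17 + 192 @ $17 + 51 @ $20 = $7,497

COGS = $9,508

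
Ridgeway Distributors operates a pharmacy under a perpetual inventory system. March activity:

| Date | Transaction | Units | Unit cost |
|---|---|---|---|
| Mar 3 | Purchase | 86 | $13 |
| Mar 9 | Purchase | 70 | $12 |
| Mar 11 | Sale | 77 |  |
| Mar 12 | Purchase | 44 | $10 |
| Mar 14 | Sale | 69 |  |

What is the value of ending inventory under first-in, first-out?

Ending inventory = $560

Mar 11, 77 sold [FIFO — oldest first]: 77 @ $13 = $1,001
Mar 14, 69 sold [FIFO — oldest first]: 9 @ $13 + 60 @ $12 = $837
Total COGS = $1,001 + $837 = $1,838
Ending inventory: 10 @ $12 + 44 @ $10 = $560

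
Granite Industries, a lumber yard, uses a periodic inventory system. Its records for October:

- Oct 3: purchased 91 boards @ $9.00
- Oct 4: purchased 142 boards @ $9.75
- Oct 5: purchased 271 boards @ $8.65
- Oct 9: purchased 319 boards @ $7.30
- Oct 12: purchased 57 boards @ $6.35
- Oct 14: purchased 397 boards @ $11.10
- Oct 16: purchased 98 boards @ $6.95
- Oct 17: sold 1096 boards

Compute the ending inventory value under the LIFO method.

Oct 17, 1096 sold [LIFO — newest first]: 98 @ $6.95 + 397 @ $11.10 + 57 @ $6.35 + 319 @ $7.30 + 225 @ $8.65 = $9,724.70
Ending inventory: 91 @ $9.00 + 142 @ $9.75 + 46 @ $8.65 = $2,601.40

Ending inventory = $2,601.40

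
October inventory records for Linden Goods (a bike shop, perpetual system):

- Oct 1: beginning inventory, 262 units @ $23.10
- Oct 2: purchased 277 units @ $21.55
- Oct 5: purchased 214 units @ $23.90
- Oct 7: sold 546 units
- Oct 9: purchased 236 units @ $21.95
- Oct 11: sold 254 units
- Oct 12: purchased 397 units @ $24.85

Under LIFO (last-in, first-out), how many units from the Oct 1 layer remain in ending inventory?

Oct 7, 546 sold [LIFO — newest first]: 214 @ $23.90 + 277 @ $21.55 + 55 @ $23.10 = $12,354.45
Oct 11, 254 sold [LIFO — newest first]: 236 @ $21.95 + 18 @ $23.10 = $5,596.00
Total COGS = $12,354.45 + $5,596.00 = $17,950.45
Ending inventory: 189 @ $23.10 + 397 @ $24.85 = $14,231.35
Check: goods available $32,181.80 = COGS $17,950.45 + ending $14,231.35

189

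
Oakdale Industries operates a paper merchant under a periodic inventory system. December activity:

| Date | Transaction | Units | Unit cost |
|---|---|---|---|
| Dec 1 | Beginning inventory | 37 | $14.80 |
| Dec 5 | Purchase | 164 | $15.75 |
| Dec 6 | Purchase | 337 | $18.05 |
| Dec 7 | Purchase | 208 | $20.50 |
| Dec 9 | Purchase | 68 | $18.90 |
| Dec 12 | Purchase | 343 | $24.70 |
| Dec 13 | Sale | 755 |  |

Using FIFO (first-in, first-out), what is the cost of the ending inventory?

Dec 13, 755 sold [FIFO — oldest first]: 37 @ $14.80 + 164 @ $15.75 + 337 @ $18.05 + 208 @ $20.50 + 9 @ $18.90 = $13,647.55
Ending inventory: 59 @ $18.90 + 343 @ $24.70 = $9,587.20
Check: goods available $23,234.75 = COGS $13,647.55 + ending $9,587.20

Ending inventory = $9,587.20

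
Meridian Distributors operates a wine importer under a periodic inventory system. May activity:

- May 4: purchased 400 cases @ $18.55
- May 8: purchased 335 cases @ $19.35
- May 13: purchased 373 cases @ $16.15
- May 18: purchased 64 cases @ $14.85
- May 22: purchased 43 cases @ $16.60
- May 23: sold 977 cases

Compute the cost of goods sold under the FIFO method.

May 23, 977 sold [FIFO — oldest first]: 400 @ $18.55 + 335 @ $19.35 + 242 @ $16.15 = $17,810.55
Ending inventory: 131 @ $16.15 + 64 @ $14.85 + 43 @ $16.60 = $3,779.85

COGS = $17,810.55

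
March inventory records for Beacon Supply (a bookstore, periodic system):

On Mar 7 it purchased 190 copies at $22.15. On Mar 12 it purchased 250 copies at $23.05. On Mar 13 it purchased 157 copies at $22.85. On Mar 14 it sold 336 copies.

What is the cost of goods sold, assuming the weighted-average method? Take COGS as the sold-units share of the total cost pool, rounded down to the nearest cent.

COGS = $7,630.88

Mar 14, sell 336: 336/597 × $13,558.45 → $7,630.88
Ending inventory (cost pool remaining) = $5,927.57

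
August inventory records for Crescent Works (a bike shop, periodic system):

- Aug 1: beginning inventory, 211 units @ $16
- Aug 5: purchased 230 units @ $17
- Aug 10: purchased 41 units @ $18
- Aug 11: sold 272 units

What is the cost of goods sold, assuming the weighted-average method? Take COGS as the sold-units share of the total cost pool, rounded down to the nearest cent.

Aug 11, sell 272: 272/482 × $8,024.00 → $4,528.06
Ending inventory (cost pool remaining) = $3,495.94

COGS = $4,528.06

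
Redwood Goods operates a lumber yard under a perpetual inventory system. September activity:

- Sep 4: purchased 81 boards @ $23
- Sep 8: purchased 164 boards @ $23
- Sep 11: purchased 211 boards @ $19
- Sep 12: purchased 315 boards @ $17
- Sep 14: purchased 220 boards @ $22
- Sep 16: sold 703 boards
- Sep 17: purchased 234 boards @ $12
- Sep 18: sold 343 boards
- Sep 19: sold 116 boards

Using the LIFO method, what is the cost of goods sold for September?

COGS = $21,198

Sep 16, 703 sold [LIFO — newest first]: 220 @ $22 + 315 @ $17 + 168 @ $19 = $13,387
Sep 18, 343 sold [LIFO — newest first]: 234 @ $12 + 43 @ $19 + 66 @ $23 = $5,143
Sep 19, 116 sold [LIFO — newest first]: 98 @ $23 + 18 @ $23 = $2,668
Total COGS = $13,387 + $5,143 + $2,668 = $21,198
Ending inventory: 63 @ $23 = $1,449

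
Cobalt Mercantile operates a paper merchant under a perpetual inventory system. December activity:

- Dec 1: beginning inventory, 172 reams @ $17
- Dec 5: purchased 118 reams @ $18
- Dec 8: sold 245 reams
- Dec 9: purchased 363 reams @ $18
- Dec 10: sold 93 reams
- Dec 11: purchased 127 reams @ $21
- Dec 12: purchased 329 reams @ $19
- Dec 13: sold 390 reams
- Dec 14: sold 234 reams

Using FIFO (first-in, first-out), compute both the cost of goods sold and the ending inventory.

COGS = $17,707; ending inventory = $2,793

Dec 8, 245 sold [FIFO — oldest first]: 172 @ $17 + 73 @ $18 = $4,238
Dec 10, 93 sold [FIFO — oldest first]: 45 @ $18 + 48 @ $18 = $1,674
Dec 13, 390 sold [FIFO — oldest first]: 315 @ $18 + 75 @ $21 = $7,245
Dec 14, 234 sold [FIFO — oldest first]: 52 @ $21 + 182 @ $19 = $4,550
Total COGS = $4,238 + $1,674 + $7,245 + $4,550 = $17,707
Ending inventory: 147 @ $19 = $2,793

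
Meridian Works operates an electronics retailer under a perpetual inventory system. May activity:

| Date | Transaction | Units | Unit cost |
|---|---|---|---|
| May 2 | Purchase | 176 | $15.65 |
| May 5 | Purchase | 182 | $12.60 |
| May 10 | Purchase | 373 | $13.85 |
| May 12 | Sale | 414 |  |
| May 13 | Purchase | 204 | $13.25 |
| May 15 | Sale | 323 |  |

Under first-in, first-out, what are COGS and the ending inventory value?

COGS = $10,293.15; ending inventory = $2,623.50

May 12, 414 sold [FIFO — oldest first]: 176 @ $15.65 + 182 @ $12.60 + 56 @ $13.85 = $5,823.20
May 15, 323 sold [FIFO — oldest first]: 317 @ $13.85 + 6 @ $13.25 = $4,469.95
Total COGS = $5,823.20 + $4,469.95 = $10,293.15
Ending inventory: 198 @ $13.25 = $2,623.50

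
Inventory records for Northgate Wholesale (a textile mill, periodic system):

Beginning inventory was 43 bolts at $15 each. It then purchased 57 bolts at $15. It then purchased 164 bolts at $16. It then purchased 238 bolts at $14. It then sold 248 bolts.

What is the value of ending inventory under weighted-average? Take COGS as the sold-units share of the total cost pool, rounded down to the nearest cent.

Sale 1, sell 248: 248/502 × $7,456.00 → $3,683.44
Ending inventory (cost pool remaining) = $3,772.56

Ending inventory = $3,772.56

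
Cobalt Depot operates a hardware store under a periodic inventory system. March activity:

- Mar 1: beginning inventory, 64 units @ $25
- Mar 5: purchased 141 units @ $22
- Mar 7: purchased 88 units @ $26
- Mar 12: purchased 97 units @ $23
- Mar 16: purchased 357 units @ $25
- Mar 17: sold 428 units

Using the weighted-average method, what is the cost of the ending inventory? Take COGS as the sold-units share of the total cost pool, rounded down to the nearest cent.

Ending inventory = $7,749.10

Mar 17, sell 428: 428/747 × $18,146.00 → $10,396.90
Ending inventory (cost pool remaining) = $7,749.10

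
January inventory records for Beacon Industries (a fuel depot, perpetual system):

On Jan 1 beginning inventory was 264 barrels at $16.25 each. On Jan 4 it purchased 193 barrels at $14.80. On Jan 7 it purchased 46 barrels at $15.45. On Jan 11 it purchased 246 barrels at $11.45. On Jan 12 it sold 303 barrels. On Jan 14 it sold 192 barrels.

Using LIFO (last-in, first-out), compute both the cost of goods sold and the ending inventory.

COGS = $6,546.30; ending inventory = $4,127.50

Jan 12, 303 sold [LIFO — newest first]: 246 @ $11.45 + 46 @ $15.45 + 11 @ $14.80 = $3,690.20
Jan 14, 192 sold [LIFO — newest first]: 182 @ $14.80 + 10 @ $16.25 = $2,856.10
Total COGS = $3,690.20 + $2,856.10 = $6,546.30
Ending inventory: 254 @ $16.25 = $4,127.50
Check: goods available $10,673.80 = COGS $6,546.30 + ending $4,127.50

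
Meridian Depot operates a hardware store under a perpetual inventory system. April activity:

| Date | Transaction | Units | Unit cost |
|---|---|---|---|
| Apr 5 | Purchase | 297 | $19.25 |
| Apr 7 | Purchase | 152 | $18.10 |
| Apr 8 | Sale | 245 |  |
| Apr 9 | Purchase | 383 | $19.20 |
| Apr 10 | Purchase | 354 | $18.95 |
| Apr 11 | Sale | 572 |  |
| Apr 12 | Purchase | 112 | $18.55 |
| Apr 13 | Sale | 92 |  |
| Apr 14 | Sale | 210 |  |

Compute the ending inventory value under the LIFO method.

Ending inventory = $3,445.75

Apr 8, 245 sold [LIFO — newest first]: 152 @ $18.10 + 93 @ $19.25 = $4,541.45
Apr 11, 572 sold [LIFO — newest first]: 354 @ $18.95 + 218 @ $19.20 = $10,893.90
Apr 13, 92 sold [LIFO — newest first]: 92 @ $18.55 = $1,706.60
Apr 14, 210 sold [LIFO — newest first]: 20 @ $18.55 + 165 @ $19.20 + 25 @ $19.25 = $4,020.25
Total COGS = $4,541.45 + $10,893.90 + $1,706.60 + $4,020.25 = $21,162.20
Ending inventory: 179 @ $19.25 = $3,445.75
Check: goods available $24,607.95 = COGS $21,162.20 + ending $3,445.75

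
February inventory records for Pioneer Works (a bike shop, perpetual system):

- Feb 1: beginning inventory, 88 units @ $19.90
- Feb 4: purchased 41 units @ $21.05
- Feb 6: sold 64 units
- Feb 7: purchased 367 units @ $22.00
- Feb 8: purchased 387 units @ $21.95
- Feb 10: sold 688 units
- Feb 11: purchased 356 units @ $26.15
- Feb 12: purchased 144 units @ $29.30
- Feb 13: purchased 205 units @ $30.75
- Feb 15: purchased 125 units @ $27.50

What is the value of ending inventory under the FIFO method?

Feb 6, 64 sold [FIFO — oldest first]: 64 @ $19.90 = $1,273.60
Feb 10, 688 sold [FIFO — oldest first]: 24 @ $19.90 + 41 @ $21.05 + 367 @ $22.00 + 256 @ $21.95 = $15,033.85
Total COGS = $1,273.60 + $15,033.85 = $16,307.45
Ending inventory: 131 @ $21.95 + 356 @ $26.15 + 144 @ $29.30 + 205 @ $30.75 + 125 @ $27.50 = $26,145.30
Check: goods available $42,452.75 = COGS $16,307.45 + ending $26,145.30

Ending inventory = $26,145.30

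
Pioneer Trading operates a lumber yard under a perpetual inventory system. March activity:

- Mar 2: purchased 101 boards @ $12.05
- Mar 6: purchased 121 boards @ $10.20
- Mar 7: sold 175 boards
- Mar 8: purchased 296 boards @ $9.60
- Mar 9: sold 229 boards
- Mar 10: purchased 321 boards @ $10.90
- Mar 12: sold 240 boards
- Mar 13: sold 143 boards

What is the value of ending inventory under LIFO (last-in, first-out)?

Mar 7, 175 sold [LIFO — newest first]: 121 @ $10.20 + 54 @ $12.05 = $1,884.90
Mar 9, 229 sold [LIFO — newest first]: 229 @ $9.60 = $2,198.40
Mar 12, 240 sold [LIFO — newest first]: 240 @ $10.90 = $2,616.00
Mar 13, 143 sold [LIFO — newest first]: 81 @ $10.90 + 62 @ $9.60 = $1,478.10
Total COGS = $1,884.90 + $2,198.40 + $2,616.00 + $1,478.10 = $8,177.40
Ending inventory: 47 @ $12.05 + 5 @ $9.60 = $614.35
Check: goods available $8,791.75 = COGS $8,177.40 + ending $614.35

Ending inventory = $614.35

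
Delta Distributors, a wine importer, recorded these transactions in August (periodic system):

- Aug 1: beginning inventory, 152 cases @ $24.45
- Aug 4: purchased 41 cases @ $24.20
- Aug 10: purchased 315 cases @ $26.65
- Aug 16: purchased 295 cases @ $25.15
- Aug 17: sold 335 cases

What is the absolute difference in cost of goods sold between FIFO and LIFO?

FIFO COGS: 152 @ $24.45 + 41 @ $24.20 + 142 @ $26.65 = $8,492.90
LIFO COGS: 295 @ $25.15 + 40 @ $26.65 = $8,485.25
Difference = |$8,492.90 − $8,485.25| = $7.65

$7.65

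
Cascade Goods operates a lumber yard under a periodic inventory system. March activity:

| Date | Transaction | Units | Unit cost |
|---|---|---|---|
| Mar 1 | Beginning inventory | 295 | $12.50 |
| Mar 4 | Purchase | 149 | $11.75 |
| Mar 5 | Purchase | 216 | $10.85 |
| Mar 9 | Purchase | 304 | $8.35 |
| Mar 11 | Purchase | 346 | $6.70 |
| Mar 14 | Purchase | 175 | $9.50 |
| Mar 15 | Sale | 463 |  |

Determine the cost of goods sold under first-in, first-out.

COGS = $5,644.40

Mar 15, 463 sold [FIFO — oldest first]: 295 @ $12.50 + 149 @ $11.75 + 19 @ $10.85 = $5,644.40
Ending inventory: 197 @ $10.85 + 304 @ $8.35 + 346 @ $6.70 + 175 @ $9.50 = $8,656.55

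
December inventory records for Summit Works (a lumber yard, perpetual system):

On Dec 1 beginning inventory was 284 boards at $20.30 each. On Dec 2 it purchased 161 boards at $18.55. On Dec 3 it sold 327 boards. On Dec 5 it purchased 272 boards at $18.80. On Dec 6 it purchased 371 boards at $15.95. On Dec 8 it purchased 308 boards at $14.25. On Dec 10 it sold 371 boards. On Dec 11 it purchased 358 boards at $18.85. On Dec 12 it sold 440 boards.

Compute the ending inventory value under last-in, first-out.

Dec 3, 327 sold [LIFO — newest first]: 161 @ $18.55 + 166 @ $20.30 = $6,356.35
Dec 10, 371 sold [LIFO — newest first]: 308 @ $14.25 + 63 @ $15.95 = $5,393.85
Dec 12, 440 sold [LIFO — newest first]: 358 @ $18.85 + 82 @ $15.95 = $8,056.20
Total COGS = $6,356.35 + $5,393.85 + $8,056.20 = $19,806.40
Ending inventory: 118 @ $20.30 + 272 @ $18.80 + 226 @ $15.95 = $11,113.70

Ending inventory = $11,113.70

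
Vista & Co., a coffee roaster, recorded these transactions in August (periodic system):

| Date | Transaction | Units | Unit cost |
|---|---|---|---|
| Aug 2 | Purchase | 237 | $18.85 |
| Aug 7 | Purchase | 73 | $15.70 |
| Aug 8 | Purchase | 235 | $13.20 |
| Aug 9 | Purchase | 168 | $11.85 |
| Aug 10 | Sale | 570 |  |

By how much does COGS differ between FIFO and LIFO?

$1,001.00

FIFO COGS: 237 @ $18.85 + 73 @ $15.70 + 235 @ $13.20 + 25 @ $11.85 = $9,011.80
LIFO COGS: 168 @ $11.85 + 235 @ $13.20 + 73 @ $15.70 + 94 @ $18.85 = $8,010.80
Difference = |$9,011.80 − $8,010.80| = $1,001.00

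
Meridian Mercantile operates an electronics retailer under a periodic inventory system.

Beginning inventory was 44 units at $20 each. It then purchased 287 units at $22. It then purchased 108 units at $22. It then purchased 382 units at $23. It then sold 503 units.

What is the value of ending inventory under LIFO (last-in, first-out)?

Sale 1 (503) [LIFO — newest first]: 382 @ $23 + 108 @ $22 + 13 @ $22 = $11,448
Ending inventory: 44 @ $20 + 274 @ $22 = $6,908
Check: goods available $18,356 = COGS $11,448 + ending $6,908

Ending inventory = $6,908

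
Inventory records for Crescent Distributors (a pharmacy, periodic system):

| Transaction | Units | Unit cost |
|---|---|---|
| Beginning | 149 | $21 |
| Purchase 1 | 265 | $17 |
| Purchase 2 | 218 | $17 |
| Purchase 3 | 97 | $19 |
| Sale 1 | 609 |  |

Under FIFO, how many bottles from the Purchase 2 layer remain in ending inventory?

Sale 1 (609) [FIFO — oldest first]: 149 @ $21 + 265 @ $17 + 195 @ $17 = $10,949
Ending inventory: 23 @ $17 + 97 @ $19 = $2,234
Check: goods available $13,183 = COGS $10,949 + ending $2,234

23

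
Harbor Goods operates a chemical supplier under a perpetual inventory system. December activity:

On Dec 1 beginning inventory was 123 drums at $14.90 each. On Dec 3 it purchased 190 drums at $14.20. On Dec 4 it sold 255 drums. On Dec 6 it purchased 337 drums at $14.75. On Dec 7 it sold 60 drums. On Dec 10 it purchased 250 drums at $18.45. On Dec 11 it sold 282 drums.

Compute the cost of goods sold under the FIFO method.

COGS = $8,719.70

Dec 4, 255 sold [FIFO — oldest first]: 123 @ $14.90 + 132 @ $14.20 = $3,707.10
Dec 7, 60 sold [FIFO — oldest first]: 58 @ $14.20 + 2 @ $14.75 = $853.10
Dec 11, 282 sold [FIFO — oldest first]: 282 @ $14.75 = $4,159.50
Total COGS = $3,707.10 + $853.10 + $4,159.50 = $8,719.70
Ending inventory: 53 @ $14.75 + 250 @ $18.45 = $5,394.25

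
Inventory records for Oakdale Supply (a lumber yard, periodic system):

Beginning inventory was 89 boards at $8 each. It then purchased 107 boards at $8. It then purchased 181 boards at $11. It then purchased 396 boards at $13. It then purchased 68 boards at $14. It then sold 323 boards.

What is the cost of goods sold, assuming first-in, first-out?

Sale 1 (323) [FIFO — oldest first]: 89 @ $8 + 107 @ $8 + 127 @ $11 = $2,965
Ending inventory: 54 @ $11 + 396 @ $13 + 68 @ $14 = $6,694
Check: goods available $9,659 = COGS $2,965 + ending $6,694

COGS = $2,965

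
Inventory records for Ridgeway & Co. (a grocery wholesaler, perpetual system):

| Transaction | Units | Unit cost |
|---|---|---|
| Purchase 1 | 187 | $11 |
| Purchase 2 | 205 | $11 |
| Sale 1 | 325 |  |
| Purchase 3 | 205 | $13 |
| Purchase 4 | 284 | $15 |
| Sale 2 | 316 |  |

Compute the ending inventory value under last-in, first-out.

Ending inventory = $2,986

Sale 1 (325) [LIFO — newest first]: 205 @ $11 + 120 @ $11 = $3,575
Sale 2 (316) [LIFO — newest first]: 284 @ $15 + 32 @ $13 = $4,676
Total COGS = $3,575 + $4,676 = $8,251
Ending inventory: 67 @ $11 + 173 @ $13 = $2,986
Check: goods available $11,237 = COGS $8,251 + ending $2,986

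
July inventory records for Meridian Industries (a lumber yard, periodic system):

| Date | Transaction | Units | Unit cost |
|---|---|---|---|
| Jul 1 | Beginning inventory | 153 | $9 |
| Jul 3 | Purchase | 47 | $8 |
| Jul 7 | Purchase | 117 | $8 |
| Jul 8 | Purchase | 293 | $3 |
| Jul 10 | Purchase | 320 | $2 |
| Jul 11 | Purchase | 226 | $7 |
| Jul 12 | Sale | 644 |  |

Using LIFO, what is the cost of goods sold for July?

COGS = $2,516

Jul 12, 644 sold [LIFO — newest first]: 226 @ $7 + 320 @ $2 + 98 @ $3 = $2,516
Ending inventory: 153 @ $9 + 47 @ $8 + 117 @ $8 + 195 @ $3 = $3,274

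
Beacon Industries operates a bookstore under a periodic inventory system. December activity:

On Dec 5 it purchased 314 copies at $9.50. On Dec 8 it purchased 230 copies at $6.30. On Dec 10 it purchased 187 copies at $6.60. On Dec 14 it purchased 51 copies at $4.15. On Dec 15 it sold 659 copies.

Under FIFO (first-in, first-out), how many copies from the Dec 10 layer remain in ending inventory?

Dec 15, 659 sold [FIFO — oldest first]: 314 @ $9.50 + 230 @ $6.30 + 115 @ $6.60 = $5,191.00
Ending inventory: 72 @ $6.60 + 51 @ $4.15 = $686.85

72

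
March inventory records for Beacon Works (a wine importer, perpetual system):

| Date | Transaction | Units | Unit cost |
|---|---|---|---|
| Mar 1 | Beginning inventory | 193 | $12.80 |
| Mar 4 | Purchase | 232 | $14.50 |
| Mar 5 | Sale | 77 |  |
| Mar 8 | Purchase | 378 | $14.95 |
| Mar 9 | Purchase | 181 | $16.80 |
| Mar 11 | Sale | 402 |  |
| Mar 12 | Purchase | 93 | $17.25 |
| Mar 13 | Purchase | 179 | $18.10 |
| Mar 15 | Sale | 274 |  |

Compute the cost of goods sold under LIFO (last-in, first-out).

COGS = $12,335.30

Mar 5, 77 sold [LIFO — newest first]: 77 @ $14.50 = $1,116.50
Mar 11, 402 sold [LIFO — newest first]: 181 @ $16.80 + 221 @ $14.95 = $6,344.75
Mar 15, 274 sold [LIFO — newest first]: 179 @ $18.10 + 93 @ $17.25 + 2 @ $14.95 = $4,874.05
Total COGS = $1,116.50 + $6,344.75 + $4,874.05 = $12,335.30
Ending inventory: 193 @ $12.80 + 155 @ $14.50 + 155 @ $14.95 = $7,035.15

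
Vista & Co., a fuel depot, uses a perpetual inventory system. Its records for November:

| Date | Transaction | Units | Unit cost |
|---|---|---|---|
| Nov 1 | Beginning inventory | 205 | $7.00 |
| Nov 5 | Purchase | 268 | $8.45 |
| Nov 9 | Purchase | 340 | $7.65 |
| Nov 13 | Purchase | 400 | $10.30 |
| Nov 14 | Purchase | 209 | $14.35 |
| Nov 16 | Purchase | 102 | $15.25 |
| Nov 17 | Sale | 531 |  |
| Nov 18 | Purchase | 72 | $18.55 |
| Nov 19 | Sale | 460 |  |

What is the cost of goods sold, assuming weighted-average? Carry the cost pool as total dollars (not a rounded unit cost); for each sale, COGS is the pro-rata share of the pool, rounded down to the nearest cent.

COGS = $10,009.13

After Nov 1: 205 on hand, pool $1,435.00 (≈ $7.0000 each)
After Nov 5: 473 on hand, pool $3,699.60 (≈ $7.8216 each)
After Nov 9: 813 on hand, pool $6,300.60 (≈ $7.7498 each)
After Nov 13: 1213 on hand, pool $10,420.60 (≈ $8.5908 each)
After Nov 14: 1422 on hand, pool $13,419.75 (≈ $9.4372 each)
After Nov 16: 1524 on hand, pool $14,975.25 (≈ $9.8263 each)
Nov 17, sell 531: 531/1524 × $14,975.25 → $5,217.75
After Nov 18: 1065 on hand, pool $11,093.10 (≈ $10.4161 each)
Nov 19, sell 460: 460/1065 × $11,093.10 → $4,791.38
Total COGS = $5,217.75 + $4,791.38 = $10,009.13
Ending inventory (cost pool remaining) = $6,301.72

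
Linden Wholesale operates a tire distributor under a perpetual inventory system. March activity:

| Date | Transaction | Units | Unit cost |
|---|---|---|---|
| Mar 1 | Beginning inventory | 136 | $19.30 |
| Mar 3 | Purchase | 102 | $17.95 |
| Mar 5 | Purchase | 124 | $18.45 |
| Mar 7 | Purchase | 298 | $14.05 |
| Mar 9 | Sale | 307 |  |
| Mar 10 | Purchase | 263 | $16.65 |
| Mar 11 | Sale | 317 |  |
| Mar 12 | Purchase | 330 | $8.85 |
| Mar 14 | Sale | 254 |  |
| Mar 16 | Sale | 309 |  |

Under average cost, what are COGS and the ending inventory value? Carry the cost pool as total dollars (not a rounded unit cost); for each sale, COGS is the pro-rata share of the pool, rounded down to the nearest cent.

COGS = $17,402.63; ending inventory = $827.22

After Mar 1: 136 on hand, pool $2,624.80 (≈ $19.3000 each)
After Mar 3: 238 on hand, pool $4,455.70 (≈ $18.7214 each)
After Mar 5: 362 on hand, pool $6,743.50 (≈ $18.6285 each)
After Mar 7: 660 on hand, pool $10,930.40 (≈ $16.5612 each)
Mar 9, sell 307: 307/660 × $10,930.40 → $5,084.29
After Mar 10: 616 on hand, pool $10,225.06 (≈ $16.5991 each)
Mar 11, sell 317: 317/616 × $10,225.06 → $5,261.92
After Mar 12: 629 on hand, pool $7,883.64 (≈ $12.5336 each)
Mar 14, sell 254: 254/629 × $7,883.64 → $3,183.53
Mar 16, sell 309: 309/375 × $4,700.11 → $3,872.89
Total COGS = $5,084.29 + $5,261.92 + $3,183.53 + $3,872.89 = $17,402.63
Ending inventory (cost pool remaining) = $827.22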